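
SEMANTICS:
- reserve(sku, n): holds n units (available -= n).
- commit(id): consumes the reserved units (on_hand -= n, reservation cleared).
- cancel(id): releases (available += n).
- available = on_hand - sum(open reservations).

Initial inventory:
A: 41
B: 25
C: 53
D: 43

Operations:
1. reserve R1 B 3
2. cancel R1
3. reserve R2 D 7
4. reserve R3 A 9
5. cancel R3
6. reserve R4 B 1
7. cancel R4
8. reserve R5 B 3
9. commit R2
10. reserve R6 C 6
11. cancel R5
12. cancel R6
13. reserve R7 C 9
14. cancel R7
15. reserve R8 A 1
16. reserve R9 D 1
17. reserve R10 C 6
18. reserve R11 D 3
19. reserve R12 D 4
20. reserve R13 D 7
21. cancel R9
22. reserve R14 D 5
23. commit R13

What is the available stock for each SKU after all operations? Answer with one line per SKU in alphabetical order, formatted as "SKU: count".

Answer: A: 40
B: 25
C: 47
D: 17

Derivation:
Step 1: reserve R1 B 3 -> on_hand[A=41 B=25 C=53 D=43] avail[A=41 B=22 C=53 D=43] open={R1}
Step 2: cancel R1 -> on_hand[A=41 B=25 C=53 D=43] avail[A=41 B=25 C=53 D=43] open={}
Step 3: reserve R2 D 7 -> on_hand[A=41 B=25 C=53 D=43] avail[A=41 B=25 C=53 D=36] open={R2}
Step 4: reserve R3 A 9 -> on_hand[A=41 B=25 C=53 D=43] avail[A=32 B=25 C=53 D=36] open={R2,R3}
Step 5: cancel R3 -> on_hand[A=41 B=25 C=53 D=43] avail[A=41 B=25 C=53 D=36] open={R2}
Step 6: reserve R4 B 1 -> on_hand[A=41 B=25 C=53 D=43] avail[A=41 B=24 C=53 D=36] open={R2,R4}
Step 7: cancel R4 -> on_hand[A=41 B=25 C=53 D=43] avail[A=41 B=25 C=53 D=36] open={R2}
Step 8: reserve R5 B 3 -> on_hand[A=41 B=25 C=53 D=43] avail[A=41 B=22 C=53 D=36] open={R2,R5}
Step 9: commit R2 -> on_hand[A=41 B=25 C=53 D=36] avail[A=41 B=22 C=53 D=36] open={R5}
Step 10: reserve R6 C 6 -> on_hand[A=41 B=25 C=53 D=36] avail[A=41 B=22 C=47 D=36] open={R5,R6}
Step 11: cancel R5 -> on_hand[A=41 B=25 C=53 D=36] avail[A=41 B=25 C=47 D=36] open={R6}
Step 12: cancel R6 -> on_hand[A=41 B=25 C=53 D=36] avail[A=41 B=25 C=53 D=36] open={}
Step 13: reserve R7 C 9 -> on_hand[A=41 B=25 C=53 D=36] avail[A=41 B=25 C=44 D=36] open={R7}
Step 14: cancel R7 -> on_hand[A=41 B=25 C=53 D=36] avail[A=41 B=25 C=53 D=36] open={}
Step 15: reserve R8 A 1 -> on_hand[A=41 B=25 C=53 D=36] avail[A=40 B=25 C=53 D=36] open={R8}
Step 16: reserve R9 D 1 -> on_hand[A=41 B=25 C=53 D=36] avail[A=40 B=25 C=53 D=35] open={R8,R9}
Step 17: reserve R10 C 6 -> on_hand[A=41 B=25 C=53 D=36] avail[A=40 B=25 C=47 D=35] open={R10,R8,R9}
Step 18: reserve R11 D 3 -> on_hand[A=41 B=25 C=53 D=36] avail[A=40 B=25 C=47 D=32] open={R10,R11,R8,R9}
Step 19: reserve R12 D 4 -> on_hand[A=41 B=25 C=53 D=36] avail[A=40 B=25 C=47 D=28] open={R10,R11,R12,R8,R9}
Step 20: reserve R13 D 7 -> on_hand[A=41 B=25 C=53 D=36] avail[A=40 B=25 C=47 D=21] open={R10,R11,R12,R13,R8,R9}
Step 21: cancel R9 -> on_hand[A=41 B=25 C=53 D=36] avail[A=40 B=25 C=47 D=22] open={R10,R11,R12,R13,R8}
Step 22: reserve R14 D 5 -> on_hand[A=41 B=25 C=53 D=36] avail[A=40 B=25 C=47 D=17] open={R10,R11,R12,R13,R14,R8}
Step 23: commit R13 -> on_hand[A=41 B=25 C=53 D=29] avail[A=40 B=25 C=47 D=17] open={R10,R11,R12,R14,R8}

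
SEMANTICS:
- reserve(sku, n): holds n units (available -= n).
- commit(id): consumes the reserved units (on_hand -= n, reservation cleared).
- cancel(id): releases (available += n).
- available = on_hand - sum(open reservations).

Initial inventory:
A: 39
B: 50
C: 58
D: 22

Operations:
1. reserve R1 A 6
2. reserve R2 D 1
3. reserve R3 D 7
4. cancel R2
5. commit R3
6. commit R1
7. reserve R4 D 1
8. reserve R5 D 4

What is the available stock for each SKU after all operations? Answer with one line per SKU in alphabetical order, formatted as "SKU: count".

Answer: A: 33
B: 50
C: 58
D: 10

Derivation:
Step 1: reserve R1 A 6 -> on_hand[A=39 B=50 C=58 D=22] avail[A=33 B=50 C=58 D=22] open={R1}
Step 2: reserve R2 D 1 -> on_hand[A=39 B=50 C=58 D=22] avail[A=33 B=50 C=58 D=21] open={R1,R2}
Step 3: reserve R3 D 7 -> on_hand[A=39 B=50 C=58 D=22] avail[A=33 B=50 C=58 D=14] open={R1,R2,R3}
Step 4: cancel R2 -> on_hand[A=39 B=50 C=58 D=22] avail[A=33 B=50 C=58 D=15] open={R1,R3}
Step 5: commit R3 -> on_hand[A=39 B=50 C=58 D=15] avail[A=33 B=50 C=58 D=15] open={R1}
Step 6: commit R1 -> on_hand[A=33 B=50 C=58 D=15] avail[A=33 B=50 C=58 D=15] open={}
Step 7: reserve R4 D 1 -> on_hand[A=33 B=50 C=58 D=15] avail[A=33 B=50 C=58 D=14] open={R4}
Step 8: reserve R5 D 4 -> on_hand[A=33 B=50 C=58 D=15] avail[A=33 B=50 C=58 D=10] open={R4,R5}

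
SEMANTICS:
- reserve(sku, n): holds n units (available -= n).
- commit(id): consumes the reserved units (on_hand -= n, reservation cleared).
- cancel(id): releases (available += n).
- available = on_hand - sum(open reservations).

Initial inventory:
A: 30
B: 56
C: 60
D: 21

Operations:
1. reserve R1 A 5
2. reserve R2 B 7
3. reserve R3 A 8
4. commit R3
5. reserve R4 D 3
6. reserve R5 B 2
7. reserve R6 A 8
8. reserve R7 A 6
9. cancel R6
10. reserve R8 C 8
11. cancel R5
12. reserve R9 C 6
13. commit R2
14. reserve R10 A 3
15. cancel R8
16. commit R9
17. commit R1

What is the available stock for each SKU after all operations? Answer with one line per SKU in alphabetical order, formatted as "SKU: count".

Step 1: reserve R1 A 5 -> on_hand[A=30 B=56 C=60 D=21] avail[A=25 B=56 C=60 D=21] open={R1}
Step 2: reserve R2 B 7 -> on_hand[A=30 B=56 C=60 D=21] avail[A=25 B=49 C=60 D=21] open={R1,R2}
Step 3: reserve R3 A 8 -> on_hand[A=30 B=56 C=60 D=21] avail[A=17 B=49 C=60 D=21] open={R1,R2,R3}
Step 4: commit R3 -> on_hand[A=22 B=56 C=60 D=21] avail[A=17 B=49 C=60 D=21] open={R1,R2}
Step 5: reserve R4 D 3 -> on_hand[A=22 B=56 C=60 D=21] avail[A=17 B=49 C=60 D=18] open={R1,R2,R4}
Step 6: reserve R5 B 2 -> on_hand[A=22 B=56 C=60 D=21] avail[A=17 B=47 C=60 D=18] open={R1,R2,R4,R5}
Step 7: reserve R6 A 8 -> on_hand[A=22 B=56 C=60 D=21] avail[A=9 B=47 C=60 D=18] open={R1,R2,R4,R5,R6}
Step 8: reserve R7 A 6 -> on_hand[A=22 B=56 C=60 D=21] avail[A=3 B=47 C=60 D=18] open={R1,R2,R4,R5,R6,R7}
Step 9: cancel R6 -> on_hand[A=22 B=56 C=60 D=21] avail[A=11 B=47 C=60 D=18] open={R1,R2,R4,R5,R7}
Step 10: reserve R8 C 8 -> on_hand[A=22 B=56 C=60 D=21] avail[A=11 B=47 C=52 D=18] open={R1,R2,R4,R5,R7,R8}
Step 11: cancel R5 -> on_hand[A=22 B=56 C=60 D=21] avail[A=11 B=49 C=52 D=18] open={R1,R2,R4,R7,R8}
Step 12: reserve R9 C 6 -> on_hand[A=22 B=56 C=60 D=21] avail[A=11 B=49 C=46 D=18] open={R1,R2,R4,R7,R8,R9}
Step 13: commit R2 -> on_hand[A=22 B=49 C=60 D=21] avail[A=11 B=49 C=46 D=18] open={R1,R4,R7,R8,R9}
Step 14: reserve R10 A 3 -> on_hand[A=22 B=49 C=60 D=21] avail[A=8 B=49 C=46 D=18] open={R1,R10,R4,R7,R8,R9}
Step 15: cancel R8 -> on_hand[A=22 B=49 C=60 D=21] avail[A=8 B=49 C=54 D=18] open={R1,R10,R4,R7,R9}
Step 16: commit R9 -> on_hand[A=22 B=49 C=54 D=21] avail[A=8 B=49 C=54 D=18] open={R1,R10,R4,R7}
Step 17: commit R1 -> on_hand[A=17 B=49 C=54 D=21] avail[A=8 B=49 C=54 D=18] open={R10,R4,R7}

Answer: A: 8
B: 49
C: 54
D: 18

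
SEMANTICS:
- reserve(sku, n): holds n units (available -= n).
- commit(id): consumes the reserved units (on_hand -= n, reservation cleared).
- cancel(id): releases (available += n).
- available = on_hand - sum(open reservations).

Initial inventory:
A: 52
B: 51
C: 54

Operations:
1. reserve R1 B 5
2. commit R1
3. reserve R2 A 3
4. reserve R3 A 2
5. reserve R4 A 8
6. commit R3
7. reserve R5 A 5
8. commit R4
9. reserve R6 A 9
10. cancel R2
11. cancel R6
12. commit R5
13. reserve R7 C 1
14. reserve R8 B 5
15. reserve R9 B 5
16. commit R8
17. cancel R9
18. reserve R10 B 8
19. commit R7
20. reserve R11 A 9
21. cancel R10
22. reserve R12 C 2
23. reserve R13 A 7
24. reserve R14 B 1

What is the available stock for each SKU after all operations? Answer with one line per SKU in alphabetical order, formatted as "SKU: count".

Answer: A: 21
B: 40
C: 51

Derivation:
Step 1: reserve R1 B 5 -> on_hand[A=52 B=51 C=54] avail[A=52 B=46 C=54] open={R1}
Step 2: commit R1 -> on_hand[A=52 B=46 C=54] avail[A=52 B=46 C=54] open={}
Step 3: reserve R2 A 3 -> on_hand[A=52 B=46 C=54] avail[A=49 B=46 C=54] open={R2}
Step 4: reserve R3 A 2 -> on_hand[A=52 B=46 C=54] avail[A=47 B=46 C=54] open={R2,R3}
Step 5: reserve R4 A 8 -> on_hand[A=52 B=46 C=54] avail[A=39 B=46 C=54] open={R2,R3,R4}
Step 6: commit R3 -> on_hand[A=50 B=46 C=54] avail[A=39 B=46 C=54] open={R2,R4}
Step 7: reserve R5 A 5 -> on_hand[A=50 B=46 C=54] avail[A=34 B=46 C=54] open={R2,R4,R5}
Step 8: commit R4 -> on_hand[A=42 B=46 C=54] avail[A=34 B=46 C=54] open={R2,R5}
Step 9: reserve R6 A 9 -> on_hand[A=42 B=46 C=54] avail[A=25 B=46 C=54] open={R2,R5,R6}
Step 10: cancel R2 -> on_hand[A=42 B=46 C=54] avail[A=28 B=46 C=54] open={R5,R6}
Step 11: cancel R6 -> on_hand[A=42 B=46 C=54] avail[A=37 B=46 C=54] open={R5}
Step 12: commit R5 -> on_hand[A=37 B=46 C=54] avail[A=37 B=46 C=54] open={}
Step 13: reserve R7 C 1 -> on_hand[A=37 B=46 C=54] avail[A=37 B=46 C=53] open={R7}
Step 14: reserve R8 B 5 -> on_hand[A=37 B=46 C=54] avail[A=37 B=41 C=53] open={R7,R8}
Step 15: reserve R9 B 5 -> on_hand[A=37 B=46 C=54] avail[A=37 B=36 C=53] open={R7,R8,R9}
Step 16: commit R8 -> on_hand[A=37 B=41 C=54] avail[A=37 B=36 C=53] open={R7,R9}
Step 17: cancel R9 -> on_hand[A=37 B=41 C=54] avail[A=37 B=41 C=53] open={R7}
Step 18: reserve R10 B 8 -> on_hand[A=37 B=41 C=54] avail[A=37 B=33 C=53] open={R10,R7}
Step 19: commit R7 -> on_hand[A=37 B=41 C=53] avail[A=37 B=33 C=53] open={R10}
Step 20: reserve R11 A 9 -> on_hand[A=37 B=41 C=53] avail[A=28 B=33 C=53] open={R10,R11}
Step 21: cancel R10 -> on_hand[A=37 B=41 C=53] avail[A=28 B=41 C=53] open={R11}
Step 22: reserve R12 C 2 -> on_hand[A=37 B=41 C=53] avail[A=28 B=41 C=51] open={R11,R12}
Step 23: reserve R13 A 7 -> on_hand[A=37 B=41 C=53] avail[A=21 B=41 C=51] open={R11,R12,R13}
Step 24: reserve R14 B 1 -> on_hand[A=37 B=41 C=53] avail[A=21 B=40 C=51] open={R11,R12,R13,R14}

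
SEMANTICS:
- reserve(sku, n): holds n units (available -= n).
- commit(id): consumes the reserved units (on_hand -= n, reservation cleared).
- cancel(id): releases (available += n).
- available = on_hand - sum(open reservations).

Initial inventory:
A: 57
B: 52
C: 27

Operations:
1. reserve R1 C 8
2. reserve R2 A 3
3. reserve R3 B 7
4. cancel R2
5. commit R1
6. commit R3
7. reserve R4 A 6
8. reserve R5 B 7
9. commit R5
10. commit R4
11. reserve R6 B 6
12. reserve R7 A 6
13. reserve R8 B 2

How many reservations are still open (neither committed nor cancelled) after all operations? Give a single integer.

Step 1: reserve R1 C 8 -> on_hand[A=57 B=52 C=27] avail[A=57 B=52 C=19] open={R1}
Step 2: reserve R2 A 3 -> on_hand[A=57 B=52 C=27] avail[A=54 B=52 C=19] open={R1,R2}
Step 3: reserve R3 B 7 -> on_hand[A=57 B=52 C=27] avail[A=54 B=45 C=19] open={R1,R2,R3}
Step 4: cancel R2 -> on_hand[A=57 B=52 C=27] avail[A=57 B=45 C=19] open={R1,R3}
Step 5: commit R1 -> on_hand[A=57 B=52 C=19] avail[A=57 B=45 C=19] open={R3}
Step 6: commit R3 -> on_hand[A=57 B=45 C=19] avail[A=57 B=45 C=19] open={}
Step 7: reserve R4 A 6 -> on_hand[A=57 B=45 C=19] avail[A=51 B=45 C=19] open={R4}
Step 8: reserve R5 B 7 -> on_hand[A=57 B=45 C=19] avail[A=51 B=38 C=19] open={R4,R5}
Step 9: commit R5 -> on_hand[A=57 B=38 C=19] avail[A=51 B=38 C=19] open={R4}
Step 10: commit R4 -> on_hand[A=51 B=38 C=19] avail[A=51 B=38 C=19] open={}
Step 11: reserve R6 B 6 -> on_hand[A=51 B=38 C=19] avail[A=51 B=32 C=19] open={R6}
Step 12: reserve R7 A 6 -> on_hand[A=51 B=38 C=19] avail[A=45 B=32 C=19] open={R6,R7}
Step 13: reserve R8 B 2 -> on_hand[A=51 B=38 C=19] avail[A=45 B=30 C=19] open={R6,R7,R8}
Open reservations: ['R6', 'R7', 'R8'] -> 3

Answer: 3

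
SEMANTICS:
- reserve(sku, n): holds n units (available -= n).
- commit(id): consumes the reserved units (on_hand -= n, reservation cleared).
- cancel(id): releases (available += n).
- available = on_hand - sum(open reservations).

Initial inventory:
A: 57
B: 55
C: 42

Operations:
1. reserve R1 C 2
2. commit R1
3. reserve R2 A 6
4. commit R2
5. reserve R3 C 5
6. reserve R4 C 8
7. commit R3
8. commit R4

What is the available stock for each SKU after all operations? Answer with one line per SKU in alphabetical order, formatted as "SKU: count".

Step 1: reserve R1 C 2 -> on_hand[A=57 B=55 C=42] avail[A=57 B=55 C=40] open={R1}
Step 2: commit R1 -> on_hand[A=57 B=55 C=40] avail[A=57 B=55 C=40] open={}
Step 3: reserve R2 A 6 -> on_hand[A=57 B=55 C=40] avail[A=51 B=55 C=40] open={R2}
Step 4: commit R2 -> on_hand[A=51 B=55 C=40] avail[A=51 B=55 C=40] open={}
Step 5: reserve R3 C 5 -> on_hand[A=51 B=55 C=40] avail[A=51 B=55 C=35] open={R3}
Step 6: reserve R4 C 8 -> on_hand[A=51 B=55 C=40] avail[A=51 B=55 C=27] open={R3,R4}
Step 7: commit R3 -> on_hand[A=51 B=55 C=35] avail[A=51 B=55 C=27] open={R4}
Step 8: commit R4 -> on_hand[A=51 B=55 C=27] avail[A=51 B=55 C=27] open={}

Answer: A: 51
B: 55
C: 27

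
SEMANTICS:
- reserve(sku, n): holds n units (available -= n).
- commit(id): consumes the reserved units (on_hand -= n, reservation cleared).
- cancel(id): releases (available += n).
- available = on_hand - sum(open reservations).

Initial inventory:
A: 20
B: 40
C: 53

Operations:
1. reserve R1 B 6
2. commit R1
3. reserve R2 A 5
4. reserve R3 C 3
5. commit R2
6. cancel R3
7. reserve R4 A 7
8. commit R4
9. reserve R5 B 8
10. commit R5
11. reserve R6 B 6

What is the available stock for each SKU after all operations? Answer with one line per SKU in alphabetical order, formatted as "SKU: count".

Step 1: reserve R1 B 6 -> on_hand[A=20 B=40 C=53] avail[A=20 B=34 C=53] open={R1}
Step 2: commit R1 -> on_hand[A=20 B=34 C=53] avail[A=20 B=34 C=53] open={}
Step 3: reserve R2 A 5 -> on_hand[A=20 B=34 C=53] avail[A=15 B=34 C=53] open={R2}
Step 4: reserve R3 C 3 -> on_hand[A=20 B=34 C=53] avail[A=15 B=34 C=50] open={R2,R3}
Step 5: commit R2 -> on_hand[A=15 B=34 C=53] avail[A=15 B=34 C=50] open={R3}
Step 6: cancel R3 -> on_hand[A=15 B=34 C=53] avail[A=15 B=34 C=53] open={}
Step 7: reserve R4 A 7 -> on_hand[A=15 B=34 C=53] avail[A=8 B=34 C=53] open={R4}
Step 8: commit R4 -> on_hand[A=8 B=34 C=53] avail[A=8 B=34 C=53] open={}
Step 9: reserve R5 B 8 -> on_hand[A=8 B=34 C=53] avail[A=8 B=26 C=53] open={R5}
Step 10: commit R5 -> on_hand[A=8 B=26 C=53] avail[A=8 B=26 C=53] open={}
Step 11: reserve R6 B 6 -> on_hand[A=8 B=26 C=53] avail[A=8 B=20 C=53] open={R6}

Answer: A: 8
B: 20
C: 53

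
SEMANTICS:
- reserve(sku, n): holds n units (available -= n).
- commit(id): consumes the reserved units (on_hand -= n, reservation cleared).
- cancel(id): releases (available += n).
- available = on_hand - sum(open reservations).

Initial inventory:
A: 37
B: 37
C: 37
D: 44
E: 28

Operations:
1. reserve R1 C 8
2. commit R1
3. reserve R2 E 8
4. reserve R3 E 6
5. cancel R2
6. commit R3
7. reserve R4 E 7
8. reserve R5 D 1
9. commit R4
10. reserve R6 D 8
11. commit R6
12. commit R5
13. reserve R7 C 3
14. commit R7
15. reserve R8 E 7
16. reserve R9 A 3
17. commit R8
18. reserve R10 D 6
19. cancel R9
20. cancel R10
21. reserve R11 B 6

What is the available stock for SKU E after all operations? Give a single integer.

Step 1: reserve R1 C 8 -> on_hand[A=37 B=37 C=37 D=44 E=28] avail[A=37 B=37 C=29 D=44 E=28] open={R1}
Step 2: commit R1 -> on_hand[A=37 B=37 C=29 D=44 E=28] avail[A=37 B=37 C=29 D=44 E=28] open={}
Step 3: reserve R2 E 8 -> on_hand[A=37 B=37 C=29 D=44 E=28] avail[A=37 B=37 C=29 D=44 E=20] open={R2}
Step 4: reserve R3 E 6 -> on_hand[A=37 B=37 C=29 D=44 E=28] avail[A=37 B=37 C=29 D=44 E=14] open={R2,R3}
Step 5: cancel R2 -> on_hand[A=37 B=37 C=29 D=44 E=28] avail[A=37 B=37 C=29 D=44 E=22] open={R3}
Step 6: commit R3 -> on_hand[A=37 B=37 C=29 D=44 E=22] avail[A=37 B=37 C=29 D=44 E=22] open={}
Step 7: reserve R4 E 7 -> on_hand[A=37 B=37 C=29 D=44 E=22] avail[A=37 B=37 C=29 D=44 E=15] open={R4}
Step 8: reserve R5 D 1 -> on_hand[A=37 B=37 C=29 D=44 E=22] avail[A=37 B=37 C=29 D=43 E=15] open={R4,R5}
Step 9: commit R4 -> on_hand[A=37 B=37 C=29 D=44 E=15] avail[A=37 B=37 C=29 D=43 E=15] open={R5}
Step 10: reserve R6 D 8 -> on_hand[A=37 B=37 C=29 D=44 E=15] avail[A=37 B=37 C=29 D=35 E=15] open={R5,R6}
Step 11: commit R6 -> on_hand[A=37 B=37 C=29 D=36 E=15] avail[A=37 B=37 C=29 D=35 E=15] open={R5}
Step 12: commit R5 -> on_hand[A=37 B=37 C=29 D=35 E=15] avail[A=37 B=37 C=29 D=35 E=15] open={}
Step 13: reserve R7 C 3 -> on_hand[A=37 B=37 C=29 D=35 E=15] avail[A=37 B=37 C=26 D=35 E=15] open={R7}
Step 14: commit R7 -> on_hand[A=37 B=37 C=26 D=35 E=15] avail[A=37 B=37 C=26 D=35 E=15] open={}
Step 15: reserve R8 E 7 -> on_hand[A=37 B=37 C=26 D=35 E=15] avail[A=37 B=37 C=26 D=35 E=8] open={R8}
Step 16: reserve R9 A 3 -> on_hand[A=37 B=37 C=26 D=35 E=15] avail[A=34 B=37 C=26 D=35 E=8] open={R8,R9}
Step 17: commit R8 -> on_hand[A=37 B=37 C=26 D=35 E=8] avail[A=34 B=37 C=26 D=35 E=8] open={R9}
Step 18: reserve R10 D 6 -> on_hand[A=37 B=37 C=26 D=35 E=8] avail[A=34 B=37 C=26 D=29 E=8] open={R10,R9}
Step 19: cancel R9 -> on_hand[A=37 B=37 C=26 D=35 E=8] avail[A=37 B=37 C=26 D=29 E=8] open={R10}
Step 20: cancel R10 -> on_hand[A=37 B=37 C=26 D=35 E=8] avail[A=37 B=37 C=26 D=35 E=8] open={}
Step 21: reserve R11 B 6 -> on_hand[A=37 B=37 C=26 D=35 E=8] avail[A=37 B=31 C=26 D=35 E=8] open={R11}
Final available[E] = 8

Answer: 8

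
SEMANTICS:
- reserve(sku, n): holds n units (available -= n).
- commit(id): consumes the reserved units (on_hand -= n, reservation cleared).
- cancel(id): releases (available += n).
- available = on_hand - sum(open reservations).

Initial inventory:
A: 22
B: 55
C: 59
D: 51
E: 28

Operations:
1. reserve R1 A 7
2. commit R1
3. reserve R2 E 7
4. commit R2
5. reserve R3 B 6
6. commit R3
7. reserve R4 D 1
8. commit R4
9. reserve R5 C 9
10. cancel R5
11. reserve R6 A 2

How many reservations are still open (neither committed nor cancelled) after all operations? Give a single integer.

Step 1: reserve R1 A 7 -> on_hand[A=22 B=55 C=59 D=51 E=28] avail[A=15 B=55 C=59 D=51 E=28] open={R1}
Step 2: commit R1 -> on_hand[A=15 B=55 C=59 D=51 E=28] avail[A=15 B=55 C=59 D=51 E=28] open={}
Step 3: reserve R2 E 7 -> on_hand[A=15 B=55 C=59 D=51 E=28] avail[A=15 B=55 C=59 D=51 E=21] open={R2}
Step 4: commit R2 -> on_hand[A=15 B=55 C=59 D=51 E=21] avail[A=15 B=55 C=59 D=51 E=21] open={}
Step 5: reserve R3 B 6 -> on_hand[A=15 B=55 C=59 D=51 E=21] avail[A=15 B=49 C=59 D=51 E=21] open={R3}
Step 6: commit R3 -> on_hand[A=15 B=49 C=59 D=51 E=21] avail[A=15 B=49 C=59 D=51 E=21] open={}
Step 7: reserve R4 D 1 -> on_hand[A=15 B=49 C=59 D=51 E=21] avail[A=15 B=49 C=59 D=50 E=21] open={R4}
Step 8: commit R4 -> on_hand[A=15 B=49 C=59 D=50 E=21] avail[A=15 B=49 C=59 D=50 E=21] open={}
Step 9: reserve R5 C 9 -> on_hand[A=15 B=49 C=59 D=50 E=21] avail[A=15 B=49 C=50 D=50 E=21] open={R5}
Step 10: cancel R5 -> on_hand[A=15 B=49 C=59 D=50 E=21] avail[A=15 B=49 C=59 D=50 E=21] open={}
Step 11: reserve R6 A 2 -> on_hand[A=15 B=49 C=59 D=50 E=21] avail[A=13 B=49 C=59 D=50 E=21] open={R6}
Open reservations: ['R6'] -> 1

Answer: 1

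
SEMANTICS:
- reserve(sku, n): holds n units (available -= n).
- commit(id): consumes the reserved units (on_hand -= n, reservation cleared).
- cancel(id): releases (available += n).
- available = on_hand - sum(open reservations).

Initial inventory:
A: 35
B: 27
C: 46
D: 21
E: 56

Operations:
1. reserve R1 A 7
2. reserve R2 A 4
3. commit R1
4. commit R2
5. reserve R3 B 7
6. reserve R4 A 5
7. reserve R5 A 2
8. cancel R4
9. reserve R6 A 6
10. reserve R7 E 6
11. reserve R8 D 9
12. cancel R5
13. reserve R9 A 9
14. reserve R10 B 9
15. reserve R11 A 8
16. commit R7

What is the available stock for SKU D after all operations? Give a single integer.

Step 1: reserve R1 A 7 -> on_hand[A=35 B=27 C=46 D=21 E=56] avail[A=28 B=27 C=46 D=21 E=56] open={R1}
Step 2: reserve R2 A 4 -> on_hand[A=35 B=27 C=46 D=21 E=56] avail[A=24 B=27 C=46 D=21 E=56] open={R1,R2}
Step 3: commit R1 -> on_hand[A=28 B=27 C=46 D=21 E=56] avail[A=24 B=27 C=46 D=21 E=56] open={R2}
Step 4: commit R2 -> on_hand[A=24 B=27 C=46 D=21 E=56] avail[A=24 B=27 C=46 D=21 E=56] open={}
Step 5: reserve R3 B 7 -> on_hand[A=24 B=27 C=46 D=21 E=56] avail[A=24 B=20 C=46 D=21 E=56] open={R3}
Step 6: reserve R4 A 5 -> on_hand[A=24 B=27 C=46 D=21 E=56] avail[A=19 B=20 C=46 D=21 E=56] open={R3,R4}
Step 7: reserve R5 A 2 -> on_hand[A=24 B=27 C=46 D=21 E=56] avail[A=17 B=20 C=46 D=21 E=56] open={R3,R4,R5}
Step 8: cancel R4 -> on_hand[A=24 B=27 C=46 D=21 E=56] avail[A=22 B=20 C=46 D=21 E=56] open={R3,R5}
Step 9: reserve R6 A 6 -> on_hand[A=24 B=27 C=46 D=21 E=56] avail[A=16 B=20 C=46 D=21 E=56] open={R3,R5,R6}
Step 10: reserve R7 E 6 -> on_hand[A=24 B=27 C=46 D=21 E=56] avail[A=16 B=20 C=46 D=21 E=50] open={R3,R5,R6,R7}
Step 11: reserve R8 D 9 -> on_hand[A=24 B=27 C=46 D=21 E=56] avail[A=16 B=20 C=46 D=12 E=50] open={R3,R5,R6,R7,R8}
Step 12: cancel R5 -> on_hand[A=24 B=27 C=46 D=21 E=56] avail[A=18 B=20 C=46 D=12 E=50] open={R3,R6,R7,R8}
Step 13: reserve R9 A 9 -> on_hand[A=24 B=27 C=46 D=21 E=56] avail[A=9 B=20 C=46 D=12 E=50] open={R3,R6,R7,R8,R9}
Step 14: reserve R10 B 9 -> on_hand[A=24 B=27 C=46 D=21 E=56] avail[A=9 B=11 C=46 D=12 E=50] open={R10,R3,R6,R7,R8,R9}
Step 15: reserve R11 A 8 -> on_hand[A=24 B=27 C=46 D=21 E=56] avail[A=1 B=11 C=46 D=12 E=50] open={R10,R11,R3,R6,R7,R8,R9}
Step 16: commit R7 -> on_hand[A=24 B=27 C=46 D=21 E=50] avail[A=1 B=11 C=46 D=12 E=50] open={R10,R11,R3,R6,R8,R9}
Final available[D] = 12

Answer: 12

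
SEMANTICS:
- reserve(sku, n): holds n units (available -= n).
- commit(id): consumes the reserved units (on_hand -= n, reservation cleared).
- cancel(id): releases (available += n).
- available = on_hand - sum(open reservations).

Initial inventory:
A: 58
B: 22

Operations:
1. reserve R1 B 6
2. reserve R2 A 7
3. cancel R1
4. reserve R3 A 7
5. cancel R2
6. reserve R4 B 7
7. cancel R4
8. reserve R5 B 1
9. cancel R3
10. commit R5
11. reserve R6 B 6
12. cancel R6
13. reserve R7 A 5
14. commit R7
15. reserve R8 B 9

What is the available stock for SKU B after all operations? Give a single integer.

Answer: 12

Derivation:
Step 1: reserve R1 B 6 -> on_hand[A=58 B=22] avail[A=58 B=16] open={R1}
Step 2: reserve R2 A 7 -> on_hand[A=58 B=22] avail[A=51 B=16] open={R1,R2}
Step 3: cancel R1 -> on_hand[A=58 B=22] avail[A=51 B=22] open={R2}
Step 4: reserve R3 A 7 -> on_hand[A=58 B=22] avail[A=44 B=22] open={R2,R3}
Step 5: cancel R2 -> on_hand[A=58 B=22] avail[A=51 B=22] open={R3}
Step 6: reserve R4 B 7 -> on_hand[A=58 B=22] avail[A=51 B=15] open={R3,R4}
Step 7: cancel R4 -> on_hand[A=58 B=22] avail[A=51 B=22] open={R3}
Step 8: reserve R5 B 1 -> on_hand[A=58 B=22] avail[A=51 B=21] open={R3,R5}
Step 9: cancel R3 -> on_hand[A=58 B=22] avail[A=58 B=21] open={R5}
Step 10: commit R5 -> on_hand[A=58 B=21] avail[A=58 B=21] open={}
Step 11: reserve R6 B 6 -> on_hand[A=58 B=21] avail[A=58 B=15] open={R6}
Step 12: cancel R6 -> on_hand[A=58 B=21] avail[A=58 B=21] open={}
Step 13: reserve R7 A 5 -> on_hand[A=58 B=21] avail[A=53 B=21] open={R7}
Step 14: commit R7 -> on_hand[A=53 B=21] avail[A=53 B=21] open={}
Step 15: reserve R8 B 9 -> on_hand[A=53 B=21] avail[A=53 B=12] open={R8}
Final available[B] = 12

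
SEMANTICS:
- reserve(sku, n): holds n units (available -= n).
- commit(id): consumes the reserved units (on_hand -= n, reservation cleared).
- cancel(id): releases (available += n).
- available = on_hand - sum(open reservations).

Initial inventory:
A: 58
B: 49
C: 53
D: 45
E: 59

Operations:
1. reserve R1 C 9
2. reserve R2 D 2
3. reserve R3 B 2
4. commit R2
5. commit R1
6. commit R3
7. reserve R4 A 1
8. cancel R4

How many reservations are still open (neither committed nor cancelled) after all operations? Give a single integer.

Step 1: reserve R1 C 9 -> on_hand[A=58 B=49 C=53 D=45 E=59] avail[A=58 B=49 C=44 D=45 E=59] open={R1}
Step 2: reserve R2 D 2 -> on_hand[A=58 B=49 C=53 D=45 E=59] avail[A=58 B=49 C=44 D=43 E=59] open={R1,R2}
Step 3: reserve R3 B 2 -> on_hand[A=58 B=49 C=53 D=45 E=59] avail[A=58 B=47 C=44 D=43 E=59] open={R1,R2,R3}
Step 4: commit R2 -> on_hand[A=58 B=49 C=53 D=43 E=59] avail[A=58 B=47 C=44 D=43 E=59] open={R1,R3}
Step 5: commit R1 -> on_hand[A=58 B=49 C=44 D=43 E=59] avail[A=58 B=47 C=44 D=43 E=59] open={R3}
Step 6: commit R3 -> on_hand[A=58 B=47 C=44 D=43 E=59] avail[A=58 B=47 C=44 D=43 E=59] open={}
Step 7: reserve R4 A 1 -> on_hand[A=58 B=47 C=44 D=43 E=59] avail[A=57 B=47 C=44 D=43 E=59] open={R4}
Step 8: cancel R4 -> on_hand[A=58 B=47 C=44 D=43 E=59] avail[A=58 B=47 C=44 D=43 E=59] open={}
Open reservations: [] -> 0

Answer: 0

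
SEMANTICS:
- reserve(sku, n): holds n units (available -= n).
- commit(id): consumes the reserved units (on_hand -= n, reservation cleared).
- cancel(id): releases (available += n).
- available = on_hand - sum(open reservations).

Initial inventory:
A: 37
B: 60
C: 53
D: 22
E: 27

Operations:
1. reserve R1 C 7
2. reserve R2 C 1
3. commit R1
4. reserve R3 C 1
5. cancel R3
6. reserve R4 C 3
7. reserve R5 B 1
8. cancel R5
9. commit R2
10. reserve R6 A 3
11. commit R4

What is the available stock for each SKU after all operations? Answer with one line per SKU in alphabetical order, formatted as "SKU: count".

Answer: A: 34
B: 60
C: 42
D: 22
E: 27

Derivation:
Step 1: reserve R1 C 7 -> on_hand[A=37 B=60 C=53 D=22 E=27] avail[A=37 B=60 C=46 D=22 E=27] open={R1}
Step 2: reserve R2 C 1 -> on_hand[A=37 B=60 C=53 D=22 E=27] avail[A=37 B=60 C=45 D=22 E=27] open={R1,R2}
Step 3: commit R1 -> on_hand[A=37 B=60 C=46 D=22 E=27] avail[A=37 B=60 C=45 D=22 E=27] open={R2}
Step 4: reserve R3 C 1 -> on_hand[A=37 B=60 C=46 D=22 E=27] avail[A=37 B=60 C=44 D=22 E=27] open={R2,R3}
Step 5: cancel R3 -> on_hand[A=37 B=60 C=46 D=22 E=27] avail[A=37 B=60 C=45 D=22 E=27] open={R2}
Step 6: reserve R4 C 3 -> on_hand[A=37 B=60 C=46 D=22 E=27] avail[A=37 B=60 C=42 D=22 E=27] open={R2,R4}
Step 7: reserve R5 B 1 -> on_hand[A=37 B=60 C=46 D=22 E=27] avail[A=37 B=59 C=42 D=22 E=27] open={R2,R4,R5}
Step 8: cancel R5 -> on_hand[A=37 B=60 C=46 D=22 E=27] avail[A=37 B=60 C=42 D=22 E=27] open={R2,R4}
Step 9: commit R2 -> on_hand[A=37 B=60 C=45 D=22 E=27] avail[A=37 B=60 C=42 D=22 E=27] open={R4}
Step 10: reserve R6 A 3 -> on_hand[A=37 B=60 C=45 D=22 E=27] avail[A=34 B=60 C=42 D=22 E=27] open={R4,R6}
Step 11: commit R4 -> on_hand[A=37 B=60 C=42 D=22 E=27] avail[A=34 B=60 C=42 D=22 E=27] open={R6}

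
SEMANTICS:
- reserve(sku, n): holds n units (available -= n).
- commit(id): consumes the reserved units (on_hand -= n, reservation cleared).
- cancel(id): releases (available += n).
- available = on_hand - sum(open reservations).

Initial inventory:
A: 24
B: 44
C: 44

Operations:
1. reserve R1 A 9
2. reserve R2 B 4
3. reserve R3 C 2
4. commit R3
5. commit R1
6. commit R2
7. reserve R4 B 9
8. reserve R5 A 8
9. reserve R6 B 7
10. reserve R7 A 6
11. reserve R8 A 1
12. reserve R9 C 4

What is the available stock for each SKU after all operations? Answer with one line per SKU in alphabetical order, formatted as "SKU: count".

Answer: A: 0
B: 24
C: 38

Derivation:
Step 1: reserve R1 A 9 -> on_hand[A=24 B=44 C=44] avail[A=15 B=44 C=44] open={R1}
Step 2: reserve R2 B 4 -> on_hand[A=24 B=44 C=44] avail[A=15 B=40 C=44] open={R1,R2}
Step 3: reserve R3 C 2 -> on_hand[A=24 B=44 C=44] avail[A=15 B=40 C=42] open={R1,R2,R3}
Step 4: commit R3 -> on_hand[A=24 B=44 C=42] avail[A=15 B=40 C=42] open={R1,R2}
Step 5: commit R1 -> on_hand[A=15 B=44 C=42] avail[A=15 B=40 C=42] open={R2}
Step 6: commit R2 -> on_hand[A=15 B=40 C=42] avail[A=15 B=40 C=42] open={}
Step 7: reserve R4 B 9 -> on_hand[A=15 B=40 C=42] avail[A=15 B=31 C=42] open={R4}
Step 8: reserve R5 A 8 -> on_hand[A=15 B=40 C=42] avail[A=7 B=31 C=42] open={R4,R5}
Step 9: reserve R6 B 7 -> on_hand[A=15 B=40 C=42] avail[A=7 B=24 C=42] open={R4,R5,R6}
Step 10: reserve R7 A 6 -> on_hand[A=15 B=40 C=42] avail[A=1 B=24 C=42] open={R4,R5,R6,R7}
Step 11: reserve R8 A 1 -> on_hand[A=15 B=40 C=42] avail[A=0 B=24 C=42] open={R4,R5,R6,R7,R8}
Step 12: reserve R9 C 4 -> on_hand[A=15 B=40 C=42] avail[A=0 B=24 C=38] open={R4,R5,R6,R7,R8,R9}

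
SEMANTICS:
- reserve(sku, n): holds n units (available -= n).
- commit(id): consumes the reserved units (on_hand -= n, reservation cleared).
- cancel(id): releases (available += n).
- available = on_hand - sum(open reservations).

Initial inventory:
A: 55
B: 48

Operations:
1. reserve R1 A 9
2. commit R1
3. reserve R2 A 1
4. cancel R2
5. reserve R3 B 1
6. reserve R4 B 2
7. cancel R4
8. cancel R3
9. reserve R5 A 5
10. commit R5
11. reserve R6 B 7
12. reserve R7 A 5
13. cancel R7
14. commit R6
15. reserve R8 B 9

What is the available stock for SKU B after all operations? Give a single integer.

Step 1: reserve R1 A 9 -> on_hand[A=55 B=48] avail[A=46 B=48] open={R1}
Step 2: commit R1 -> on_hand[A=46 B=48] avail[A=46 B=48] open={}
Step 3: reserve R2 A 1 -> on_hand[A=46 B=48] avail[A=45 B=48] open={R2}
Step 4: cancel R2 -> on_hand[A=46 B=48] avail[A=46 B=48] open={}
Step 5: reserve R3 B 1 -> on_hand[A=46 B=48] avail[A=46 B=47] open={R3}
Step 6: reserve R4 B 2 -> on_hand[A=46 B=48] avail[A=46 B=45] open={R3,R4}
Step 7: cancel R4 -> on_hand[A=46 B=48] avail[A=46 B=47] open={R3}
Step 8: cancel R3 -> on_hand[A=46 B=48] avail[A=46 B=48] open={}
Step 9: reserve R5 A 5 -> on_hand[A=46 B=48] avail[A=41 B=48] open={R5}
Step 10: commit R5 -> on_hand[A=41 B=48] avail[A=41 B=48] open={}
Step 11: reserve R6 B 7 -> on_hand[A=41 B=48] avail[A=41 B=41] open={R6}
Step 12: reserve R7 A 5 -> on_hand[A=41 B=48] avail[A=36 B=41] open={R6,R7}
Step 13: cancel R7 -> on_hand[A=41 B=48] avail[A=41 B=41] open={R6}
Step 14: commit R6 -> on_hand[A=41 B=41] avail[A=41 B=41] open={}
Step 15: reserve R8 B 9 -> on_hand[A=41 B=41] avail[A=41 B=32] open={R8}
Final available[B] = 32

Answer: 32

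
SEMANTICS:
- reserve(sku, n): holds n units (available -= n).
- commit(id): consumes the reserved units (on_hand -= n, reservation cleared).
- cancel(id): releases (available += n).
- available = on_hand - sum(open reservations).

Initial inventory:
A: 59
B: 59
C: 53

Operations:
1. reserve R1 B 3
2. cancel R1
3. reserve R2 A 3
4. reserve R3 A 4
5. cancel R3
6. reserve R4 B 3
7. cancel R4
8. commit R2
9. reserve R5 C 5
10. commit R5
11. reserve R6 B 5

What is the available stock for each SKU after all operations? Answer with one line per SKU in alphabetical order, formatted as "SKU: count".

Answer: A: 56
B: 54
C: 48

Derivation:
Step 1: reserve R1 B 3 -> on_hand[A=59 B=59 C=53] avail[A=59 B=56 C=53] open={R1}
Step 2: cancel R1 -> on_hand[A=59 B=59 C=53] avail[A=59 B=59 C=53] open={}
Step 3: reserve R2 A 3 -> on_hand[A=59 B=59 C=53] avail[A=56 B=59 C=53] open={R2}
Step 4: reserve R3 A 4 -> on_hand[A=59 B=59 C=53] avail[A=52 B=59 C=53] open={R2,R3}
Step 5: cancel R3 -> on_hand[A=59 B=59 C=53] avail[A=56 B=59 C=53] open={R2}
Step 6: reserve R4 B 3 -> on_hand[A=59 B=59 C=53] avail[A=56 B=56 C=53] open={R2,R4}
Step 7: cancel R4 -> on_hand[A=59 B=59 C=53] avail[A=56 B=59 C=53] open={R2}
Step 8: commit R2 -> on_hand[A=56 B=59 C=53] avail[A=56 B=59 C=53] open={}
Step 9: reserve R5 C 5 -> on_hand[A=56 B=59 C=53] avail[A=56 B=59 C=48] open={R5}
Step 10: commit R5 -> on_hand[A=56 B=59 C=48] avail[A=56 B=59 C=48] open={}
Step 11: reserve R6 B 5 -> on_hand[A=56 B=59 C=48] avail[A=56 B=54 C=48] open={R6}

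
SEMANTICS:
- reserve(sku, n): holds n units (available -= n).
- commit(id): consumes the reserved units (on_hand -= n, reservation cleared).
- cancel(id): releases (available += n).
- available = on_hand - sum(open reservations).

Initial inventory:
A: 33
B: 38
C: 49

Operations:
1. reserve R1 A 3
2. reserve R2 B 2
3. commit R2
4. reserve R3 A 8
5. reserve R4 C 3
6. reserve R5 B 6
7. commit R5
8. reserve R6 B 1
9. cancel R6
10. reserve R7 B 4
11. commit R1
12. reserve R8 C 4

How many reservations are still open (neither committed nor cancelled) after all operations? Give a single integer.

Step 1: reserve R1 A 3 -> on_hand[A=33 B=38 C=49] avail[A=30 B=38 C=49] open={R1}
Step 2: reserve R2 B 2 -> on_hand[A=33 B=38 C=49] avail[A=30 B=36 C=49] open={R1,R2}
Step 3: commit R2 -> on_hand[A=33 B=36 C=49] avail[A=30 B=36 C=49] open={R1}
Step 4: reserve R3 A 8 -> on_hand[A=33 B=36 C=49] avail[A=22 B=36 C=49] open={R1,R3}
Step 5: reserve R4 C 3 -> on_hand[A=33 B=36 C=49] avail[A=22 B=36 C=46] open={R1,R3,R4}
Step 6: reserve R5 B 6 -> on_hand[A=33 B=36 C=49] avail[A=22 B=30 C=46] open={R1,R3,R4,R5}
Step 7: commit R5 -> on_hand[A=33 B=30 C=49] avail[A=22 B=30 C=46] open={R1,R3,R4}
Step 8: reserve R6 B 1 -> on_hand[A=33 B=30 C=49] avail[A=22 B=29 C=46] open={R1,R3,R4,R6}
Step 9: cancel R6 -> on_hand[A=33 B=30 C=49] avail[A=22 B=30 C=46] open={R1,R3,R4}
Step 10: reserve R7 B 4 -> on_hand[A=33 B=30 C=49] avail[A=22 B=26 C=46] open={R1,R3,R4,R7}
Step 11: commit R1 -> on_hand[A=30 B=30 C=49] avail[A=22 B=26 C=46] open={R3,R4,R7}
Step 12: reserve R8 C 4 -> on_hand[A=30 B=30 C=49] avail[A=22 B=26 C=42] open={R3,R4,R7,R8}
Open reservations: ['R3', 'R4', 'R7', 'R8'] -> 4

Answer: 4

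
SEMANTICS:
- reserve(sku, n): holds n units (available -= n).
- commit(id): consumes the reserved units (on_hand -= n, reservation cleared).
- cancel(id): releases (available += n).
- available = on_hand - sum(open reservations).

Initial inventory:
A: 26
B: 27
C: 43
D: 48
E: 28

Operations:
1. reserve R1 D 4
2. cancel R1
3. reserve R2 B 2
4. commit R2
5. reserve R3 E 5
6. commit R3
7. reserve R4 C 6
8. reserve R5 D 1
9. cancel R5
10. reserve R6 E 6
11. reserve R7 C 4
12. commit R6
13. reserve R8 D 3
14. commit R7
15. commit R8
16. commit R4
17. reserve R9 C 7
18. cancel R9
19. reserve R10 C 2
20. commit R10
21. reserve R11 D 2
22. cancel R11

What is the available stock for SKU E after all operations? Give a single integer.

Answer: 17

Derivation:
Step 1: reserve R1 D 4 -> on_hand[A=26 B=27 C=43 D=48 E=28] avail[A=26 B=27 C=43 D=44 E=28] open={R1}
Step 2: cancel R1 -> on_hand[A=26 B=27 C=43 D=48 E=28] avail[A=26 B=27 C=43 D=48 E=28] open={}
Step 3: reserve R2 B 2 -> on_hand[A=26 B=27 C=43 D=48 E=28] avail[A=26 B=25 C=43 D=48 E=28] open={R2}
Step 4: commit R2 -> on_hand[A=26 B=25 C=43 D=48 E=28] avail[A=26 B=25 C=43 D=48 E=28] open={}
Step 5: reserve R3 E 5 -> on_hand[A=26 B=25 C=43 D=48 E=28] avail[A=26 B=25 C=43 D=48 E=23] open={R3}
Step 6: commit R3 -> on_hand[A=26 B=25 C=43 D=48 E=23] avail[A=26 B=25 C=43 D=48 E=23] open={}
Step 7: reserve R4 C 6 -> on_hand[A=26 B=25 C=43 D=48 E=23] avail[A=26 B=25 C=37 D=48 E=23] open={R4}
Step 8: reserve R5 D 1 -> on_hand[A=26 B=25 C=43 D=48 E=23] avail[A=26 B=25 C=37 D=47 E=23] open={R4,R5}
Step 9: cancel R5 -> on_hand[A=26 B=25 C=43 D=48 E=23] avail[A=26 B=25 C=37 D=48 E=23] open={R4}
Step 10: reserve R6 E 6 -> on_hand[A=26 B=25 C=43 D=48 E=23] avail[A=26 B=25 C=37 D=48 E=17] open={R4,R6}
Step 11: reserve R7 C 4 -> on_hand[A=26 B=25 C=43 D=48 E=23] avail[A=26 B=25 C=33 D=48 E=17] open={R4,R6,R7}
Step 12: commit R6 -> on_hand[A=26 B=25 C=43 D=48 E=17] avail[A=26 B=25 C=33 D=48 E=17] open={R4,R7}
Step 13: reserve R8 D 3 -> on_hand[A=26 B=25 C=43 D=48 E=17] avail[A=26 B=25 C=33 D=45 E=17] open={R4,R7,R8}
Step 14: commit R7 -> on_hand[A=26 B=25 C=39 D=48 E=17] avail[A=26 B=25 C=33 D=45 E=17] open={R4,R8}
Step 15: commit R8 -> on_hand[A=26 B=25 C=39 D=45 E=17] avail[A=26 B=25 C=33 D=45 E=17] open={R4}
Step 16: commit R4 -> on_hand[A=26 B=25 C=33 D=45 E=17] avail[A=26 B=25 C=33 D=45 E=17] open={}
Step 17: reserve R9 C 7 -> on_hand[A=26 B=25 C=33 D=45 E=17] avail[A=26 B=25 C=26 D=45 E=17] open={R9}
Step 18: cancel R9 -> on_hand[A=26 B=25 C=33 D=45 E=17] avail[A=26 B=25 C=33 D=45 E=17] open={}
Step 19: reserve R10 C 2 -> on_hand[A=26 B=25 C=33 D=45 E=17] avail[A=26 B=25 C=31 D=45 E=17] open={R10}
Step 20: commit R10 -> on_hand[A=26 B=25 C=31 D=45 E=17] avail[A=26 B=25 C=31 D=45 E=17] open={}
Step 21: reserve R11 D 2 -> on_hand[A=26 B=25 C=31 D=45 E=17] avail[A=26 B=25 C=31 D=43 E=17] open={R11}
Step 22: cancel R11 -> on_hand[A=26 B=25 C=31 D=45 E=17] avail[A=26 B=25 C=31 D=45 E=17] open={}
Final available[E] = 17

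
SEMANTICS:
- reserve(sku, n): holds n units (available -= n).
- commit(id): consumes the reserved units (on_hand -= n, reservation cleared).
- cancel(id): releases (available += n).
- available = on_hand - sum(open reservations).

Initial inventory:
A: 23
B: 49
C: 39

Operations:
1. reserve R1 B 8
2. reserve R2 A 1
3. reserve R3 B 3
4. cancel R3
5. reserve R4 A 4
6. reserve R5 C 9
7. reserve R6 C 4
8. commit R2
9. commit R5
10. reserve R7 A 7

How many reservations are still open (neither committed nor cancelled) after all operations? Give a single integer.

Step 1: reserve R1 B 8 -> on_hand[A=23 B=49 C=39] avail[A=23 B=41 C=39] open={R1}
Step 2: reserve R2 A 1 -> on_hand[A=23 B=49 C=39] avail[A=22 B=41 C=39] open={R1,R2}
Step 3: reserve R3 B 3 -> on_hand[A=23 B=49 C=39] avail[A=22 B=38 C=39] open={R1,R2,R3}
Step 4: cancel R3 -> on_hand[A=23 B=49 C=39] avail[A=22 B=41 C=39] open={R1,R2}
Step 5: reserve R4 A 4 -> on_hand[A=23 B=49 C=39] avail[A=18 B=41 C=39] open={R1,R2,R4}
Step 6: reserve R5 C 9 -> on_hand[A=23 B=49 C=39] avail[A=18 B=41 C=30] open={R1,R2,R4,R5}
Step 7: reserve R6 C 4 -> on_hand[A=23 B=49 C=39] avail[A=18 B=41 C=26] open={R1,R2,R4,R5,R6}
Step 8: commit R2 -> on_hand[A=22 B=49 C=39] avail[A=18 B=41 C=26] open={R1,R4,R5,R6}
Step 9: commit R5 -> on_hand[A=22 B=49 C=30] avail[A=18 B=41 C=26] open={R1,R4,R6}
Step 10: reserve R7 A 7 -> on_hand[A=22 B=49 C=30] avail[A=11 B=41 C=26] open={R1,R4,R6,R7}
Open reservations: ['R1', 'R4', 'R6', 'R7'] -> 4

Answer: 4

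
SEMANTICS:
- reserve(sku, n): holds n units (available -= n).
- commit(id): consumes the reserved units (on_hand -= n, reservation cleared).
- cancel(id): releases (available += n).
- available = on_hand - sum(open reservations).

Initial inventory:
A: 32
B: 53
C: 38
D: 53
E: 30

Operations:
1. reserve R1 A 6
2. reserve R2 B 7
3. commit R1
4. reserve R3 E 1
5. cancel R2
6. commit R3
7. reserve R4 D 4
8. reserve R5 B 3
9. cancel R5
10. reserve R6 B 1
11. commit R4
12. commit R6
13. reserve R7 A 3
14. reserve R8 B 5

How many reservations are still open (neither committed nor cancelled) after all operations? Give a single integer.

Answer: 2

Derivation:
Step 1: reserve R1 A 6 -> on_hand[A=32 B=53 C=38 D=53 E=30] avail[A=26 B=53 C=38 D=53 E=30] open={R1}
Step 2: reserve R2 B 7 -> on_hand[A=32 B=53 C=38 D=53 E=30] avail[A=26 B=46 C=38 D=53 E=30] open={R1,R2}
Step 3: commit R1 -> on_hand[A=26 B=53 C=38 D=53 E=30] avail[A=26 B=46 C=38 D=53 E=30] open={R2}
Step 4: reserve R3 E 1 -> on_hand[A=26 B=53 C=38 D=53 E=30] avail[A=26 B=46 C=38 D=53 E=29] open={R2,R3}
Step 5: cancel R2 -> on_hand[A=26 B=53 C=38 D=53 E=30] avail[A=26 B=53 C=38 D=53 E=29] open={R3}
Step 6: commit R3 -> on_hand[A=26 B=53 C=38 D=53 E=29] avail[A=26 B=53 C=38 D=53 E=29] open={}
Step 7: reserve R4 D 4 -> on_hand[A=26 B=53 C=38 D=53 E=29] avail[A=26 B=53 C=38 D=49 E=29] open={R4}
Step 8: reserve R5 B 3 -> on_hand[A=26 B=53 C=38 D=53 E=29] avail[A=26 B=50 C=38 D=49 E=29] open={R4,R5}
Step 9: cancel R5 -> on_hand[A=26 B=53 C=38 D=53 E=29] avail[A=26 B=53 C=38 D=49 E=29] open={R4}
Step 10: reserve R6 B 1 -> on_hand[A=26 B=53 C=38 D=53 E=29] avail[A=26 B=52 C=38 D=49 E=29] open={R4,R6}
Step 11: commit R4 -> on_hand[A=26 B=53 C=38 D=49 E=29] avail[A=26 B=52 C=38 D=49 E=29] open={R6}
Step 12: commit R6 -> on_hand[A=26 B=52 C=38 D=49 E=29] avail[A=26 B=52 C=38 D=49 E=29] open={}
Step 13: reserve R7 A 3 -> on_hand[A=26 B=52 C=38 D=49 E=29] avail[A=23 B=52 C=38 D=49 E=29] open={R7}
Step 14: reserve R8 B 5 -> on_hand[A=26 B=52 C=38 D=49 E=29] avail[A=23 B=47 C=38 D=49 E=29] open={R7,R8}
Open reservations: ['R7', 'R8'] -> 2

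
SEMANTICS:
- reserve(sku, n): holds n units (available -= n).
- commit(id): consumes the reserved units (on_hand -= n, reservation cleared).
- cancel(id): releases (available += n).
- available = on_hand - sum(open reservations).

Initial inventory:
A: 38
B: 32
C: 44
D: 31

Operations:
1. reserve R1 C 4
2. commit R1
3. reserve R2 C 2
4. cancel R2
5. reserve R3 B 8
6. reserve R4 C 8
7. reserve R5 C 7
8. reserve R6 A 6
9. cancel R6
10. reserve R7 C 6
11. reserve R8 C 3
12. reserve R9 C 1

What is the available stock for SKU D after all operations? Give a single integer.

Step 1: reserve R1 C 4 -> on_hand[A=38 B=32 C=44 D=31] avail[A=38 B=32 C=40 D=31] open={R1}
Step 2: commit R1 -> on_hand[A=38 B=32 C=40 D=31] avail[A=38 B=32 C=40 D=31] open={}
Step 3: reserve R2 C 2 -> on_hand[A=38 B=32 C=40 D=31] avail[A=38 B=32 C=38 D=31] open={R2}
Step 4: cancel R2 -> on_hand[A=38 B=32 C=40 D=31] avail[A=38 B=32 C=40 D=31] open={}
Step 5: reserve R3 B 8 -> on_hand[A=38 B=32 C=40 D=31] avail[A=38 B=24 C=40 D=31] open={R3}
Step 6: reserve R4 C 8 -> on_hand[A=38 B=32 C=40 D=31] avail[A=38 B=24 C=32 D=31] open={R3,R4}
Step 7: reserve R5 C 7 -> on_hand[A=38 B=32 C=40 D=31] avail[A=38 B=24 C=25 D=31] open={R3,R4,R5}
Step 8: reserve R6 A 6 -> on_hand[A=38 B=32 C=40 D=31] avail[A=32 B=24 C=25 D=31] open={R3,R4,R5,R6}
Step 9: cancel R6 -> on_hand[A=38 B=32 C=40 D=31] avail[A=38 B=24 C=25 D=31] open={R3,R4,R5}
Step 10: reserve R7 C 6 -> on_hand[A=38 B=32 C=40 D=31] avail[A=38 B=24 C=19 D=31] open={R3,R4,R5,R7}
Step 11: reserve R8 C 3 -> on_hand[A=38 B=32 C=40 D=31] avail[A=38 B=24 C=16 D=31] open={R3,R4,R5,R7,R8}
Step 12: reserve R9 C 1 -> on_hand[A=38 B=32 C=40 D=31] avail[A=38 B=24 C=15 D=31] open={R3,R4,R5,R7,R8,R9}
Final available[D] = 31

Answer: 31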